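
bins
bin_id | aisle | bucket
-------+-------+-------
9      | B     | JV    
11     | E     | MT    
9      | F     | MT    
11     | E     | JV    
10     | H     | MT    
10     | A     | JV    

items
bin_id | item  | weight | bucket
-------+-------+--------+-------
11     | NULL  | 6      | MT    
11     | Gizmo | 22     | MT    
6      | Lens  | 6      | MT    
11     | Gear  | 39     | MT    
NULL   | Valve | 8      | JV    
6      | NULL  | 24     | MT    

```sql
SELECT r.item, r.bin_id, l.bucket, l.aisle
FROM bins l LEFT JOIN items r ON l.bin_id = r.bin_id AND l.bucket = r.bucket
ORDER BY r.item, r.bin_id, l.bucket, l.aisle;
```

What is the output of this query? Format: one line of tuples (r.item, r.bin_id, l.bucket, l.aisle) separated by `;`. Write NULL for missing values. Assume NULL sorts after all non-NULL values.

LEFT JOIN keeps every row from `bins`; unmatched rows get NULL for `items`'s columns.
Matching on l.bin_id = r.bin_id AND l.bucket = r.bucket. A NULL in a compared column never satisfies the condition.
- l row (bin_id=9, bucket=JV): no match → kept, r columns NULL.
- l row (bin_id=11, bucket=MT): matches 3 r row(s) → 3 output row(s).
- l row (bin_id=9, bucket=MT): no match → kept, r columns NULL.
- l row (bin_id=11, bucket=JV): no match → kept, r columns NULL.
- l row (bin_id=10, bucket=MT): no match → kept, r columns NULL.
- l row (bin_id=10, bucket=JV): no match → kept, r columns NULL.
After projecting and ordering:
r.item | r.bin_id | l.bucket | l.aisle
Gear | 11 | MT | E
Gizmo | 11 | MT | E
NULL | 11 | MT | E
NULL | NULL | JV | A
NULL | NULL | JV | B
NULL | NULL | JV | E
NULL | NULL | MT | F
NULL | NULL | MT | H

(Gear, 11, MT, E); (Gizmo, 11, MT, E); (NULL, 11, MT, E); (NULL, NULL, JV, A); (NULL, NULL, JV, B); (NULL, NULL, JV, E); (NULL, NULL, MT, F); (NULL, NULL, MT, H)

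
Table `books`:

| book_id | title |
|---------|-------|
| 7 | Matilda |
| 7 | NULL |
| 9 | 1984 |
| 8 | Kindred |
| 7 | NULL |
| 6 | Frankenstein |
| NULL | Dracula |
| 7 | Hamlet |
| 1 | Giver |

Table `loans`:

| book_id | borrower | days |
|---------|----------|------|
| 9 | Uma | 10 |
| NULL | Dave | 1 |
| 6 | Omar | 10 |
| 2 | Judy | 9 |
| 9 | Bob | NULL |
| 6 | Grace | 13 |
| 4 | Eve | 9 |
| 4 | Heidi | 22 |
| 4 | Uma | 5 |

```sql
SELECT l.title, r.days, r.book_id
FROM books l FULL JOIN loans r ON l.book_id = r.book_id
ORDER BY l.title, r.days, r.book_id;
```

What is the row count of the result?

16

FULL OUTER JOIN keeps every row from both sides; unmatched rows get NULL for the other side's columns.
Matching on l.book_id = r.book_id. A NULL in a compared column never satisfies the condition.
Matched pairs: 4; unmatched l rows kept: 7; unmatched r rows kept: 5.
Total: 4 matched + 12 padded = 16 rows.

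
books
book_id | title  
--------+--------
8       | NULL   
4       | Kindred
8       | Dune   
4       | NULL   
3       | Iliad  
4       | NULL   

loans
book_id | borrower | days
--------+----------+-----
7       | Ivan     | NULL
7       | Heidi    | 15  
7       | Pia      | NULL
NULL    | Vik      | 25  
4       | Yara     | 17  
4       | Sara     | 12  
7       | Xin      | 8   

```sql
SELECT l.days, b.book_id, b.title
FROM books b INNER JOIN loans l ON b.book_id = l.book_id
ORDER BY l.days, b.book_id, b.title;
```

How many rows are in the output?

INNER JOIN keeps only pairs where the ON condition holds.
Matching on b.book_id = l.book_id. A NULL in a compared column never satisfies the condition.
- b (book_id=8) has no partner → excluded.
- b (book_id=4) pairs with 2 row(s) of l.
- b (book_id=8) has no partner → excluded.
- b (book_id=4) pairs with 2 row(s) of l.
- b (book_id=3) has no partner → excluded.
- b (book_id=4) pairs with 2 row(s) of l.
Total: 6 rows.

6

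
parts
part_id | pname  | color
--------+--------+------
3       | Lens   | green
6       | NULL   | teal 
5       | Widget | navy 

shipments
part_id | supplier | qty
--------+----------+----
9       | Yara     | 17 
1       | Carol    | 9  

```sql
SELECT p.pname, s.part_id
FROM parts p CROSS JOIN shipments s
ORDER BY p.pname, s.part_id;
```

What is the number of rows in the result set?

CROSS JOIN pairs every row of `parts` with every row of `shipments`: 3 × 2 = 6 rows.

6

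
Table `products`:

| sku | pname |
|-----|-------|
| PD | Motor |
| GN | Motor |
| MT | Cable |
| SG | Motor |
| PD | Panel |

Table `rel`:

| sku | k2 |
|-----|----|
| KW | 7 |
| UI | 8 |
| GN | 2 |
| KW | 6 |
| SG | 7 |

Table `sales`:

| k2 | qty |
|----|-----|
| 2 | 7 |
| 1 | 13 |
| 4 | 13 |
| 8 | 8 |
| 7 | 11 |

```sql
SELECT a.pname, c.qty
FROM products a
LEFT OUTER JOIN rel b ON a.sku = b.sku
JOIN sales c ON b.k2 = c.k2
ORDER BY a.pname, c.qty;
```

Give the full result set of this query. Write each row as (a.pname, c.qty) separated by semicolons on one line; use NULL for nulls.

(Motor, 7); (Motor, 11)

Step 1 — a LEFT JOIN b on sku → 5 row(s).
Then INNER JOIN `sales c` on k2: keep only rows whose b.k2 appears in c.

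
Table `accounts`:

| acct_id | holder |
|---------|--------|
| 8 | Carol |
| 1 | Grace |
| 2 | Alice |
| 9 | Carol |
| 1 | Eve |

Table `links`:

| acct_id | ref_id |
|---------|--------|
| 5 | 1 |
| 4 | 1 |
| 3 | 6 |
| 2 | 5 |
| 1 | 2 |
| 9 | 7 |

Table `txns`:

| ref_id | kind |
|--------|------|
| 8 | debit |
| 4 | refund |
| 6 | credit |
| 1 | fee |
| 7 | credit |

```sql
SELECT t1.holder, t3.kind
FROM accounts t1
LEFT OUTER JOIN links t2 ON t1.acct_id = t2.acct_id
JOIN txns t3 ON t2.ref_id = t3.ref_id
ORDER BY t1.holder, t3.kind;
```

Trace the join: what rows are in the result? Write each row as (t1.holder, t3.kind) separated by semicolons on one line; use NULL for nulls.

(Carol, credit)

Evaluate left to right. First `accounts t1 LEFT JOIN links t2` on acct_id: 5 row(s).
Then INNER JOIN `txns t3` on ref_id: keep only rows whose t2.ref_id appears in t3.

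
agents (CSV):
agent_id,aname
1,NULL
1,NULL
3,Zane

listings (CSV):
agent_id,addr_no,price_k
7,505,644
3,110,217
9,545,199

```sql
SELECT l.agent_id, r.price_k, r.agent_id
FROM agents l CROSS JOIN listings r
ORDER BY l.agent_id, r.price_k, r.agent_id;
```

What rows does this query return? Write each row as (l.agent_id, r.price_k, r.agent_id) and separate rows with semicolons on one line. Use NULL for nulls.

CROSS JOIN pairs every row of `agents` with every row of `listings`: 3 × 3 = 9 rows.
After projecting and ordering:
l.agent_id | r.price_k | r.agent_id
1 | 199 | 9
1 | 199 | 9
1 | 217 | 3
1 | 217 | 3
1 | 644 | 7
1 | 644 | 7
3 | 199 | 9
3 | 217 | 3
3 | 644 | 7

(1, 199, 9); (1, 199, 9); (1, 217, 3); (1, 217, 3); (1, 644, 7); (1, 644, 7); (3, 199, 9); (3, 217, 3); (3, 644, 7)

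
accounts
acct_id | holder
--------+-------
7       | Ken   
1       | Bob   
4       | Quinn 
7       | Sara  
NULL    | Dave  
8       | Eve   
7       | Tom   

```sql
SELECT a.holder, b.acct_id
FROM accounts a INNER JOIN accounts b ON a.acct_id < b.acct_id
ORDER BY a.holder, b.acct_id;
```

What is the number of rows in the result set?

12

INNER JOIN keeps only pairs where the ON condition holds.
Matching on a.acct_id < b.acct_id. A NULL in a compared column never satisfies the condition.
- acct_id=7: 1 matching b row(s), so 1 row(s) emitted.
- acct_id=1: 5 matching b row(s), so 5 row(s) emitted.
- acct_id=4: 4 matching b row(s), so 4 row(s) emitted.
- acct_id=7: 1 matching b row(s), so 1 row(s) emitted.
- acct_id=NULL: no matching b row, dropped.
- acct_id=8: no matching b row, dropped.
- acct_id=7: 1 matching b row(s), so 1 row(s) emitted.
Total: 12 rows.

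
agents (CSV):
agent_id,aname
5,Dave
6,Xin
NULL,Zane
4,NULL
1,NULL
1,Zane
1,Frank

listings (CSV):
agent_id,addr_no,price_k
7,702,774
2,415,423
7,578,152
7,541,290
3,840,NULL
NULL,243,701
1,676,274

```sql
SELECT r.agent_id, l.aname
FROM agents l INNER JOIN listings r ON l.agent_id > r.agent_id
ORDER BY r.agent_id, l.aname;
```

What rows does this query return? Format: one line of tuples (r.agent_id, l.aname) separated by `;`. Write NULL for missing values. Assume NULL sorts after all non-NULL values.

INNER JOIN keeps only pairs where the ON condition holds.
Matching on l.agent_id > r.agent_id. A NULL in a compared column never satisfies the condition.
- l row (agent_id=5): matches 3 r row(s) → 3 output row(s).
- l row (agent_id=6): matches 3 r row(s) → 3 output row(s).
- l row (agent_id=NULL): no match → dropped.
- l row (agent_id=4): matches 3 r row(s) → 3 output row(s).
- l row (agent_id=1): no match → dropped.
- l row (agent_id=1): no match → dropped.
- l row (agent_id=1): no match → dropped.
After projecting and ordering:
r.agent_id | l.aname
1 | Dave
1 | Xin
1 | NULL
2 | Dave
2 | Xin
2 | NULL
3 | Dave
3 | Xin
3 | NULL

(1, Dave); (1, Xin); (1, NULL); (2, Dave); (2, Xin); (2, NULL); (3, Dave); (3, Xin); (3, NULL)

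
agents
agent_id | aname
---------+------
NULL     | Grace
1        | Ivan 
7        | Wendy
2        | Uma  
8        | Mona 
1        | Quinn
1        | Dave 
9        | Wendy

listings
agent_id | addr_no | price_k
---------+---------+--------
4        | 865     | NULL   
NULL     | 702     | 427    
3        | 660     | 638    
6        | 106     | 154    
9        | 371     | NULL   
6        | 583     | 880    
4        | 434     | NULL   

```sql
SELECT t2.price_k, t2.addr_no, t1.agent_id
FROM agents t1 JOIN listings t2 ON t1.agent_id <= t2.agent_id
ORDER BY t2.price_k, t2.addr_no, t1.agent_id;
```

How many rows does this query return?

27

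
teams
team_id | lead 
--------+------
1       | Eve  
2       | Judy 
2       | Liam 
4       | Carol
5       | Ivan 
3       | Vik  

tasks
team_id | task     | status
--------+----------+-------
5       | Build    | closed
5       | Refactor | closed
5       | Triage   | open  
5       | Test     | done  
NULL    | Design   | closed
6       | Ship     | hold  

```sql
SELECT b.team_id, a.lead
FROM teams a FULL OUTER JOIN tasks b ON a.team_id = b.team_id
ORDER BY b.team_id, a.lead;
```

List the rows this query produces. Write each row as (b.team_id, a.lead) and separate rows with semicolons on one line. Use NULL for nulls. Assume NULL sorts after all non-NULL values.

(5, Ivan); (5, Ivan); (5, Ivan); (5, Ivan); (6, NULL); (NULL, Carol); (NULL, Eve); (NULL, Judy); (NULL, Liam); (NULL, Vik); (NULL, NULL)

FULL OUTER JOIN keeps every row from both sides; unmatched rows get NULL for the other side's columns.
Matching on a.team_id = b.team_id. A NULL in a compared column never satisfies the condition.
- a row (team_id=1): no match → kept, b columns NULL.
- a row (team_id=2): no match → kept, b columns NULL.
- a row (team_id=2): no match → kept, b columns NULL.
- a row (team_id=4): no match → kept, b columns NULL.
- a row (team_id=5): matches 4 b row(s) → 4 output row(s).
- a row (team_id=3): no match → kept, b columns NULL.
- 2 row(s) from b found no a partner → padded with NULL.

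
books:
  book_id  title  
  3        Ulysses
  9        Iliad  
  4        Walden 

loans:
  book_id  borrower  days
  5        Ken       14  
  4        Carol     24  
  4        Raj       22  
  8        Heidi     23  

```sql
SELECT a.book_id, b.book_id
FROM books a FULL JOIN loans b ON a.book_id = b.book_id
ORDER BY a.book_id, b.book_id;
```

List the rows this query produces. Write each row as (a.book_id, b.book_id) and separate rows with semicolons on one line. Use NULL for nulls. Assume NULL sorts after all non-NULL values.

FULL OUTER JOIN keeps every row from both sides; unmatched rows get NULL for the other side's columns.
Matching on a.book_id = b.book_id.
Matched pairs: 2; unmatched a rows kept: 2; unmatched b rows kept: 2.

(3, NULL); (4, 4); (4, 4); (9, NULL); (NULL, 5); (NULL, 8)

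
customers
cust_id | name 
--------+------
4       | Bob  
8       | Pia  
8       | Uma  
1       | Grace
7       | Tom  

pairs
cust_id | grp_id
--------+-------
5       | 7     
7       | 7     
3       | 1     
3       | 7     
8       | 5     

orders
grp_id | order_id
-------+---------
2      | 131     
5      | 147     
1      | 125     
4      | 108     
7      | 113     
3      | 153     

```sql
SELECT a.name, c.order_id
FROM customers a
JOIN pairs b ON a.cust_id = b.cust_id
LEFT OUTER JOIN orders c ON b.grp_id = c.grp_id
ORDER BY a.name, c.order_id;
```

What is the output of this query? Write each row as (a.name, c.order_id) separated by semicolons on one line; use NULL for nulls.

Joins associate left-to-right: customers INNER JOIN pairs on cust_id gives 3 intermediate row(s).
Then LEFT JOIN `orders c` on grp_id: each of those 3 rows is kept; rows whose b.grp_id has no match in c get NULL for c's columns.

(Pia, 147); (Tom, 113); (Uma, 147)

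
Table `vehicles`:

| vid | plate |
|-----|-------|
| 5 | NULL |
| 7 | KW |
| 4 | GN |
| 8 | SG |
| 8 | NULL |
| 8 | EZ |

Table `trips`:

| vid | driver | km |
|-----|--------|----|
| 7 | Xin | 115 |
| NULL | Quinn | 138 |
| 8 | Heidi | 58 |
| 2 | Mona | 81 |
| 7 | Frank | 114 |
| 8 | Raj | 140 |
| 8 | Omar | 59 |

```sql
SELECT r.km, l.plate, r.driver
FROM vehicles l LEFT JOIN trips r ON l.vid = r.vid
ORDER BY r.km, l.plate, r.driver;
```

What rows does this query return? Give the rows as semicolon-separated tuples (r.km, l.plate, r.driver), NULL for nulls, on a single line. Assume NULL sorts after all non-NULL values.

(58, EZ, Heidi); (58, SG, Heidi); (58, NULL, Heidi); (59, EZ, Omar); (59, SG, Omar); (59, NULL, Omar); (114, KW, Frank); (115, KW, Xin); (140, EZ, Raj); (140, SG, Raj); (140, NULL, Raj); (NULL, GN, NULL); (NULL, NULL, NULL)

LEFT JOIN keeps every row from `vehicles`; unmatched rows get NULL for `trips`'s columns.
Matching on l.vid = r.vid. A NULL in a compared column never satisfies the condition.
Matched pairs: 11; unmatched l rows kept: 2.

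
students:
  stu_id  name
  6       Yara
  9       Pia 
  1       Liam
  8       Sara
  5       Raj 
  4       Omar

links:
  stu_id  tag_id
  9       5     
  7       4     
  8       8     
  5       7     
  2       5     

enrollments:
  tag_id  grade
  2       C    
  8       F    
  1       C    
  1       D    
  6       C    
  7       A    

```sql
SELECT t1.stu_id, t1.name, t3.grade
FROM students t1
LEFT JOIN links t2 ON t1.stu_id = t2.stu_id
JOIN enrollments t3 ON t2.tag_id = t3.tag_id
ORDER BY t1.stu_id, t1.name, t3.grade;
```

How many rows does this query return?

2

Joins associate left-to-right: students LEFT JOIN links on stu_id gives 6 intermediate row(s).
Then INNER JOIN `enrollments t3` on tag_id: keep only rows whose t2.tag_id appears in t3.
Result: 2 row(s).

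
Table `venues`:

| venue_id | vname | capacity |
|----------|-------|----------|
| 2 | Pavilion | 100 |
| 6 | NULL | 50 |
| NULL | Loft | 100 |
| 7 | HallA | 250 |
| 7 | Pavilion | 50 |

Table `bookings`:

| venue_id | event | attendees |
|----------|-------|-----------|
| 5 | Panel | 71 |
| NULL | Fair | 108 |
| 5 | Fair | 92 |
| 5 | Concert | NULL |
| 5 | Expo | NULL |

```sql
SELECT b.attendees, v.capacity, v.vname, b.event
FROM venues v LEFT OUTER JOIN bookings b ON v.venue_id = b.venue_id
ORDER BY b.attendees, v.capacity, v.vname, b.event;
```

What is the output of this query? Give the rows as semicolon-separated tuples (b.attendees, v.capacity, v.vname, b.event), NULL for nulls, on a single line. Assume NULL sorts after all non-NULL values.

LEFT JOIN keeps every row from `venues`; unmatched rows get NULL for `bookings`'s columns.
Matching on v.venue_id = b.venue_id. A NULL in a compared column never satisfies the condition.
- v[0] venue_id=2 → no match; kept with NULLs on the b side.
- v[1] venue_id=6 → no match; kept with NULLs on the b side.
- v[2] venue_id=NULL → no match; kept with NULLs on the b side.
- v[3] venue_id=7 → no match; kept with NULLs on the b side.
- v[4] venue_id=7 → no match; kept with NULLs on the b side.
After projecting and ordering:
b.attendees | v.capacity | v.vname | b.event
NULL | 50 | Pavilion | NULL
NULL | 50 | NULL | NULL
NULL | 100 | Loft | NULL
NULL | 100 | Pavilion | NULL
NULL | 250 | HallA | NULL

(NULL, 50, Pavilion, NULL); (NULL, 50, NULL, NULL); (NULL, 100, Loft, NULL); (NULL, 100, Pavilion, NULL); (NULL, 250, HallA, NULL)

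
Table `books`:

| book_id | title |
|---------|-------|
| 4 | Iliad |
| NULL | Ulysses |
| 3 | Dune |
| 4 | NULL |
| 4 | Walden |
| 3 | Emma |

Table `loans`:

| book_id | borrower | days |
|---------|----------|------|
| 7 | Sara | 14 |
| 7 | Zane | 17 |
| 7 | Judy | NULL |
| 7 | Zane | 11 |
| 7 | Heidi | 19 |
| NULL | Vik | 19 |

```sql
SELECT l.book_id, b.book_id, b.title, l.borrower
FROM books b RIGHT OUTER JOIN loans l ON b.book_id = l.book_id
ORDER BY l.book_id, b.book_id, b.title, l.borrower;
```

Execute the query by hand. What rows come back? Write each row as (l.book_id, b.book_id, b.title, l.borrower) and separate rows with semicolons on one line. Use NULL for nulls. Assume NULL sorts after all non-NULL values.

RIGHT JOIN keeps every row from `loans`; unmatched rows get NULL for `books`'s columns.
Matching on b.book_id = l.book_id. A NULL in a compared column never satisfies the condition.
Matched pairs: 0; unmatched l rows kept: 6.

(7, NULL, NULL, Heidi); (7, NULL, NULL, Judy); (7, NULL, NULL, Sara); (7, NULL, NULL, Zane); (7, NULL, NULL, Zane); (NULL, NULL, NULL, Vik)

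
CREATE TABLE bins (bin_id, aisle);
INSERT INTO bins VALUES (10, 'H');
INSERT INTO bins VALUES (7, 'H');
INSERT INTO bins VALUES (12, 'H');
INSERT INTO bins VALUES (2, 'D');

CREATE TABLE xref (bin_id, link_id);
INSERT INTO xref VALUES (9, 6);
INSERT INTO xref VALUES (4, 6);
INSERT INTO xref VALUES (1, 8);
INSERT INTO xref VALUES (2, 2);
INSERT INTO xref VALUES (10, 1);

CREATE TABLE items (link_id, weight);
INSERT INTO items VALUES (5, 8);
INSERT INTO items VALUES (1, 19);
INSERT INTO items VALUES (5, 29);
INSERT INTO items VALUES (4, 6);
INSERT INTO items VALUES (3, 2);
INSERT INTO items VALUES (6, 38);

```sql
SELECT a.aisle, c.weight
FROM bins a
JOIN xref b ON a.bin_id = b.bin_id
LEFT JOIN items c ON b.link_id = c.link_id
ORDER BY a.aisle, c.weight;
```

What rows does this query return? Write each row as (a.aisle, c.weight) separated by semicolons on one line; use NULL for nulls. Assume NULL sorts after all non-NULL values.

(D, NULL); (H, 19)

Joins associate left-to-right: bins INNER JOIN xref on bin_id gives 2 intermediate row(s).
Then LEFT JOIN `items c` on link_id: each of those 2 rows is kept; rows whose b.link_id has no match in c get NULL for c's columns.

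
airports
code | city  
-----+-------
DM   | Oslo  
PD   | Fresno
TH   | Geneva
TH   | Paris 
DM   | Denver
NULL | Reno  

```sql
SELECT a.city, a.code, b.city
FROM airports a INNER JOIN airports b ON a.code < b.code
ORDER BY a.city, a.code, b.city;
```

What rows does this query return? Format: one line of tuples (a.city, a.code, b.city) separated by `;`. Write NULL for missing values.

(Denver, DM, Fresno); (Denver, DM, Geneva); (Denver, DM, Paris); (Fresno, PD, Geneva); (Fresno, PD, Paris); (Oslo, DM, Fresno); (Oslo, DM, Geneva); (Oslo, DM, Paris)

INNER JOIN keeps only pairs where the ON condition holds.
Matching on a.code < b.code. A NULL in a compared column never satisfies the condition.
- a row (code=DM): matches 3 b row(s) → 3 output row(s).
- a row (code=PD): matches 2 b row(s) → 2 output row(s).
- a row (code=TH): no match → dropped.
- a row (code=TH): no match → dropped.
- a row (code=DM): matches 3 b row(s) → 3 output row(s).
- a row (code=NULL): no match → dropped.
After projecting and ordering:
a.city | a.code | b.city
Denver | DM | Fresno
Denver | DM | Geneva
Denver | DM | Paris
Fresno | PD | Geneva
Fresno | PD | Paris
Oslo | DM | Fresno
Oslo | DM | Geneva
Oslo | DM | Paris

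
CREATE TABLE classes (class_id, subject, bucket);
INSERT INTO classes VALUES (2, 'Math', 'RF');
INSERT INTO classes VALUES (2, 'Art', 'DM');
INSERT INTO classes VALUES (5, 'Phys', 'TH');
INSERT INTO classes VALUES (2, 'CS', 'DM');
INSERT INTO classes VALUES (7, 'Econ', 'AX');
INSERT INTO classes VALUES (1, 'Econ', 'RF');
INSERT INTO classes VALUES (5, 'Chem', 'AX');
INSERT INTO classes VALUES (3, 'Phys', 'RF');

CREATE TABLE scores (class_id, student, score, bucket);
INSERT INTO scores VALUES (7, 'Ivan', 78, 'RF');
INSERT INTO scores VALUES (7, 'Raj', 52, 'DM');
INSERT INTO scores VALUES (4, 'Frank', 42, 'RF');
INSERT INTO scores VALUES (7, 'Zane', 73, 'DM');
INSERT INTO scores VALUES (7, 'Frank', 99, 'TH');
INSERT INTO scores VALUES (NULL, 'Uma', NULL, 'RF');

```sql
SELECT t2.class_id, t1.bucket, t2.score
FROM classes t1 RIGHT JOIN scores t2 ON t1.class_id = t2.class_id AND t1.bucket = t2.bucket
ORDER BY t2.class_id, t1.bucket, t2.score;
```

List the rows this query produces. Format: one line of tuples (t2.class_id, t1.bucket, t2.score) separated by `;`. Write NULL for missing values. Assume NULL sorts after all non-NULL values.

(4, NULL, 42); (7, NULL, 52); (7, NULL, 73); (7, NULL, 78); (7, NULL, 99); (NULL, NULL, NULL)

RIGHT JOIN keeps every row from `scores`; unmatched rows get NULL for `classes`'s columns.
Matching on t1.class_id = t2.class_id AND t1.bucket = t2.bucket. A NULL in a compared column never satisfies the condition.
- class_id=2, bucket=RF: no matching t2 row.
- class_id=2, bucket=DM: no matching t2 row.
- class_id=5, bucket=TH: no matching t2 row.
- class_id=2, bucket=DM: no matching t2 row.
- class_id=7, bucket=AX: no matching t2 row.
- class_id=1, bucket=RF: no matching t2 row.
- class_id=5, bucket=AX: no matching t2 row.
- class_id=3, bucket=RF: no matching t2 row.
- 6 row(s) from t2 found no t1 partner → padded with NULL.
After projecting and ordering:
t2.class_id | t1.bucket | t2.score
4 | NULL | 42
7 | NULL | 52
7 | NULL | 73
7 | NULL | 78
7 | NULL | 99
NULL | NULL | NULL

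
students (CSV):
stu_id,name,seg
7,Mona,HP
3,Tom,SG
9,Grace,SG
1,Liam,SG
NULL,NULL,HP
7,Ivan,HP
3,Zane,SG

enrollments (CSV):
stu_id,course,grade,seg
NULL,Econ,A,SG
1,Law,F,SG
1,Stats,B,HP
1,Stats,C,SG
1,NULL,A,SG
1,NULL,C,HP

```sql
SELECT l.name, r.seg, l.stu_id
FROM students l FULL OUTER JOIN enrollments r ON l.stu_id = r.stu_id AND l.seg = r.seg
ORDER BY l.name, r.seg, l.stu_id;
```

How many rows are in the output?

FULL OUTER JOIN keeps every row from both sides; unmatched rows get NULL for the other side's columns.
Matching on l.stu_id = r.stu_id AND l.seg = r.seg. A NULL in a compared column never satisfies the condition.
- stu_id=7, seg=HP: no r row matches, row kept with r columns NULL.
- stu_id=3, seg=SG: no r row matches, row kept with r columns NULL.
- stu_id=9, seg=SG: no r row matches, row kept with r columns NULL.
- stu_id=1, seg=SG: 3 matching r row(s), so 3 row(s) emitted.
- stu_id=NULL, seg=HP: no r row matches, row kept with r columns NULL.
- stu_id=7, seg=HP: no r row matches, row kept with r columns NULL.
- stu_id=3, seg=SG: no r row matches, row kept with r columns NULL.
- 3 row(s) from r found no l partner → padded with NULL.
Total: 3 matched + 9 padded = 12 rows.

12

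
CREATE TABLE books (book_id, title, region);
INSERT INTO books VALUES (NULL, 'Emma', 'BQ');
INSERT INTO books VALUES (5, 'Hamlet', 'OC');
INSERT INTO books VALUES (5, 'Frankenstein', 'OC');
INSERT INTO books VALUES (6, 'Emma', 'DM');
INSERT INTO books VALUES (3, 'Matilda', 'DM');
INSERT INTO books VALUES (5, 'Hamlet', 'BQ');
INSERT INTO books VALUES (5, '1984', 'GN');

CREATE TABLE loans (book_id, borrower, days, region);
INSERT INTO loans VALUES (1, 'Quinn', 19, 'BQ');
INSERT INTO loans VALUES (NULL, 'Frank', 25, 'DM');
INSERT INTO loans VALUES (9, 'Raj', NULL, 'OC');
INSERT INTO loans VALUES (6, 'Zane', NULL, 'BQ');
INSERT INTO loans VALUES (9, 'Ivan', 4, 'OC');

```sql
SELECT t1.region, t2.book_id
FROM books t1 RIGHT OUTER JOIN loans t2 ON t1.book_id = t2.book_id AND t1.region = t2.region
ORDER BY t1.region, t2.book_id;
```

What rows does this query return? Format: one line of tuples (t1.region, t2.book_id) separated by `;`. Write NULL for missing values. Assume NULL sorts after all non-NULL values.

(NULL, 1); (NULL, 6); (NULL, 9); (NULL, 9); (NULL, NULL)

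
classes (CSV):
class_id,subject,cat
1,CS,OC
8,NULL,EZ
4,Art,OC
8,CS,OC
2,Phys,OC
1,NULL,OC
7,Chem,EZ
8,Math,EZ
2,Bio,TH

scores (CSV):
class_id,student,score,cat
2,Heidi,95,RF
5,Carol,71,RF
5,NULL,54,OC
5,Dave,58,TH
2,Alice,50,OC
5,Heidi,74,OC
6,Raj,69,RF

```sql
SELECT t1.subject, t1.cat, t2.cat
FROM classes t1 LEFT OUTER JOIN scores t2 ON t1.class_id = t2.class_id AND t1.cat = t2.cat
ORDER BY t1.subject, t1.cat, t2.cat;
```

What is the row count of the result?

9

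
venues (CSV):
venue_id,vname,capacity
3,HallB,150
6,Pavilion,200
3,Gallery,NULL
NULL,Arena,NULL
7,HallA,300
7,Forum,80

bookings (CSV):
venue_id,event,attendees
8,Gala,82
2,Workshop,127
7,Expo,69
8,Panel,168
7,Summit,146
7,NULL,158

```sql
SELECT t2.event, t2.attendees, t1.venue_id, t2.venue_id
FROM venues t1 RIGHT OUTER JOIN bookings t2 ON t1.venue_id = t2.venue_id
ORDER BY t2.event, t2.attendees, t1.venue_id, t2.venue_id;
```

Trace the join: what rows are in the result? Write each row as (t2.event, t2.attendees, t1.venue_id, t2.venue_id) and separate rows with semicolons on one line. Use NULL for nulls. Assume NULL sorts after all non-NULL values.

(Expo, 69, 7, 7); (Expo, 69, 7, 7); (Gala, 82, NULL, 8); (Panel, 168, NULL, 8); (Summit, 146, 7, 7); (Summit, 146, 7, 7); (Workshop, 127, NULL, 2); (NULL, 158, 7, 7); (NULL, 158, 7, 7)

RIGHT JOIN keeps every row from `bookings`; unmatched rows get NULL for `venues`'s columns.
Matching on t1.venue_id = t2.venue_id. A NULL in a compared column never satisfies the condition.
- venue_id=3: no matching t2 row.
- venue_id=6: no matching t2 row.
- venue_id=3: no matching t2 row.
- venue_id=NULL: no matching t2 row.
- venue_id=7: 3 matching t2 row(s), so 3 row(s) emitted.
- venue_id=7: 3 matching t2 row(s), so 3 row(s) emitted.
- 3 t2 row(s) had no t1 match → kept, t1 columns NULL.
After projecting and ordering:
t2.event | t2.attendees | t1.venue_id | t2.venue_id
Expo | 69 | 7 | 7
Expo | 69 | 7 | 7
Gala | 82 | NULL | 8
Panel | 168 | NULL | 8
Summit | 146 | 7 | 7
Summit | 146 | 7 | 7
Workshop | 127 | NULL | 2
NULL | 158 | 7 | 7
NULL | 158 | 7 | 7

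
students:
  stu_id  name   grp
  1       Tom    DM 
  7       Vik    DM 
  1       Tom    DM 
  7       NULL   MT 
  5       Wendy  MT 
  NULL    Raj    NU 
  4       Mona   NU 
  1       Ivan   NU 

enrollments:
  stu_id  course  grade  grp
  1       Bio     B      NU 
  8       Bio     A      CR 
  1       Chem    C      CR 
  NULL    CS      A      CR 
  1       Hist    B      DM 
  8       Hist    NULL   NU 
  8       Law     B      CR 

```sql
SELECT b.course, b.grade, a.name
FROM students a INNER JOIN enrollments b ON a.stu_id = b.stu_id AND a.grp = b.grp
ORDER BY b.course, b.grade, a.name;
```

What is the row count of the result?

INNER JOIN keeps only pairs where the ON condition holds.
Matching on a.stu_id = b.stu_id AND a.grp = b.grp. A NULL in a compared column never satisfies the condition.
- a[0] stu_id=1, grp=DM → 1 match(es) in b → 1 row(s).
- a[1] stu_id=7, grp=DM → no match; dropped.
- a[2] stu_id=1, grp=DM → 1 match(es) in b → 1 row(s).
- a[3] stu_id=7, grp=MT → no match; dropped.
- a[4] stu_id=5, grp=MT → no match; dropped.
- a[5] stu_id=NULL, grp=NU → no match; dropped.
- a[6] stu_id=4, grp=NU → no match; dropped.
- a[7] stu_id=1, grp=NU → 1 match(es) in b → 1 row(s).
Total: 3 rows.

3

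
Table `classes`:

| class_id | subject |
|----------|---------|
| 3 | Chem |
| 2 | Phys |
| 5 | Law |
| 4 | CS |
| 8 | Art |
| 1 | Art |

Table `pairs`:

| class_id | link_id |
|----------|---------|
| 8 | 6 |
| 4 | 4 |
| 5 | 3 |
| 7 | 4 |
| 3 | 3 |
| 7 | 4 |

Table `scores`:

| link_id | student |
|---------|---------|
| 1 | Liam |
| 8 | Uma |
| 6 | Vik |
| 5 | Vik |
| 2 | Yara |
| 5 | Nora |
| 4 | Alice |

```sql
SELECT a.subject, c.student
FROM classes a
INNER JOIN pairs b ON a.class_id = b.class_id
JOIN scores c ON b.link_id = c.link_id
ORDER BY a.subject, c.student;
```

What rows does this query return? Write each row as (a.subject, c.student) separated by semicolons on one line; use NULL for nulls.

(Art, Vik); (CS, Alice)

Evaluate left to right. First `classes a INNER JOIN pairs b` on class_id: 4 row(s).
Then INNER JOIN `scores c` on link_id: keep only rows whose b.link_id appears in c.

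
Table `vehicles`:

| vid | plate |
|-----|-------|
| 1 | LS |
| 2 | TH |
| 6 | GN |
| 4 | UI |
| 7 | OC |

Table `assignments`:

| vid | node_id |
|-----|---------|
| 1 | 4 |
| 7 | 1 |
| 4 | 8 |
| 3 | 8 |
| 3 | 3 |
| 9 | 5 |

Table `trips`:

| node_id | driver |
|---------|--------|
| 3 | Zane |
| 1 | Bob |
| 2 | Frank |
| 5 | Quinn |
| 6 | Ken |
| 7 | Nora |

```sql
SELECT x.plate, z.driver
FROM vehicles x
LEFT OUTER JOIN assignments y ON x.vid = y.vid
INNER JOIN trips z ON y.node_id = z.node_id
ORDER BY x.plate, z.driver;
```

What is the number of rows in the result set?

1

Joins associate left-to-right: vehicles LEFT JOIN assignments on vid gives 5 intermediate row(s).
Then INNER JOIN `trips z` on node_id: keep only rows whose y.node_id appears in z.
Result: 1 row(s).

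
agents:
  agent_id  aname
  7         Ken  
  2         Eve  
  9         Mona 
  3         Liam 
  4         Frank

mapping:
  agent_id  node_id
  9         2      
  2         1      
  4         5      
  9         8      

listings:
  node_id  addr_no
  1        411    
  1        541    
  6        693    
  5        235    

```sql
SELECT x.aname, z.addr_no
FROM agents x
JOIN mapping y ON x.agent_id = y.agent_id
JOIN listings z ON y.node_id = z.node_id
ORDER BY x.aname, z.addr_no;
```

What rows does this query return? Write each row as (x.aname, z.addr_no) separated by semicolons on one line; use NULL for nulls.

Evaluate left to right. First `agents x INNER JOIN mapping y` on agent_id: 4 row(s).
Then INNER JOIN `listings z` on node_id: keep only rows whose y.node_id appears in z.

(Eve, 411); (Eve, 541); (Frank, 235)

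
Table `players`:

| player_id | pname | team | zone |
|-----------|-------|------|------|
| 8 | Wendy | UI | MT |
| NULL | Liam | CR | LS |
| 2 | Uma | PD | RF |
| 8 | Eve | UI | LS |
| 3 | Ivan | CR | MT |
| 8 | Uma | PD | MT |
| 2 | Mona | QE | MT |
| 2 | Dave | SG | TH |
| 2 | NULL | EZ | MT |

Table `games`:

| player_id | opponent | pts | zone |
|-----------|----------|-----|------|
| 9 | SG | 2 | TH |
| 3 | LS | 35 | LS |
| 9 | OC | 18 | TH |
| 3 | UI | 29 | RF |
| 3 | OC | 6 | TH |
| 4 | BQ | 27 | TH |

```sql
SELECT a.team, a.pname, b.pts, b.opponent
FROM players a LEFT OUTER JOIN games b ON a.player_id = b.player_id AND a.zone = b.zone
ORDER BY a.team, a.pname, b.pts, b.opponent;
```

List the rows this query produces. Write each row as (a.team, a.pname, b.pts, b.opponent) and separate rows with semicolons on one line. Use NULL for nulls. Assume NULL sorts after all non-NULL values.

LEFT JOIN keeps every row from `players`; unmatched rows get NULL for `games`'s columns.
Matching on a.player_id = b.player_id AND a.zone = b.zone. A NULL in a compared column never satisfies the condition.
- player_id=8, zone=MT: no b row matches, row kept with b columns NULL.
- player_id=NULL, zone=LS: no b row matches, row kept with b columns NULL.
- player_id=2, zone=RF: no b row matches, row kept with b columns NULL.
- player_id=8, zone=LS: no b row matches, row kept with b columns NULL.
- player_id=3, zone=MT: no b row matches, row kept with b columns NULL.
- player_id=8, zone=MT: no b row matches, row kept with b columns NULL.
- player_id=2, zone=MT: no b row matches, row kept with b columns NULL.
- player_id=2, zone=TH: no b row matches, row kept with b columns NULL.
- player_id=2, zone=MT: no b row matches, row kept with b columns NULL.
After projecting and ordering:
a.team | a.pname | b.pts | b.opponent
CR | Ivan | NULL | NULL
CR | Liam | NULL | NULL
EZ | NULL | NULL | NULL
PD | Uma | NULL | NULL
PD | Uma | NULL | NULL
QE | Mona | NULL | NULL
SG | Dave | NULL | NULL
UI | Eve | NULL | NULL
UI | Wendy | NULL | NULL

(CR, Ivan, NULL, NULL); (CR, Liam, NULL, NULL); (EZ, NULL, NULL, NULL); (PD, Uma, NULL, NULL); (PD, Uma, NULL, NULL); (QE, Mona, NULL, NULL); (SG, Dave, NULL, NULL); (UI, Eve, NULL, NULL); (UI, Wendy, NULL, NULL)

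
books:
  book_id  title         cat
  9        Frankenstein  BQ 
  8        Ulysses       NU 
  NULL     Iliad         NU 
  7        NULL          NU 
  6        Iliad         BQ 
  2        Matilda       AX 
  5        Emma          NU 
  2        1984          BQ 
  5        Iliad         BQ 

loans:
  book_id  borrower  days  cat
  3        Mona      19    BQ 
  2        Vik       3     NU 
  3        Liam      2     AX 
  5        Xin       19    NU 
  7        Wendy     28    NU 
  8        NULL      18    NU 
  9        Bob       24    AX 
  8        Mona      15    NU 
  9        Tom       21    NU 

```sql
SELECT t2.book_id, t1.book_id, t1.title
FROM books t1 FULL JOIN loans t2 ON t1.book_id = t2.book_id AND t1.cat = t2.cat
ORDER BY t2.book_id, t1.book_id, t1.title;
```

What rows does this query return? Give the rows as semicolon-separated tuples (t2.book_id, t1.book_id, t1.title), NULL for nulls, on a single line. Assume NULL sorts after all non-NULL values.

(2, NULL, NULL); (3, NULL, NULL); (3, NULL, NULL); (5, 5, Emma); (7, 7, NULL); (8, 8, Ulysses); (8, 8, Ulysses); (9, NULL, NULL); (9, NULL, NULL); (NULL, 2, 1984); (NULL, 2, Matilda); (NULL, 5, Iliad); (NULL, 6, Iliad); (NULL, 9, Frankenstein); (NULL, NULL, Iliad)

FULL OUTER JOIN keeps every row from both sides; unmatched rows get NULL for the other side's columns.
Matching on t1.book_id = t2.book_id AND t1.cat = t2.cat. A NULL in a compared column never satisfies the condition.
- t1[0] book_id=9, cat=BQ → no match; kept with NULLs on the t2 side.
- t1[1] book_id=8, cat=NU → 2 match(es) in t2 → 2 row(s).
- t1[2] book_id=NULL, cat=NU → no match; kept with NULLs on the t2 side.
- t1[3] book_id=7, cat=NU → 1 match(es) in t2 → 1 row(s).
- t1[4] book_id=6, cat=BQ → no match; kept with NULLs on the t2 side.
- t1[5] book_id=2, cat=AX → no match; kept with NULLs on the t2 side.
- t1[6] book_id=5, cat=NU → 1 match(es) in t2 → 1 row(s).
- t1[7] book_id=2, cat=BQ → no match; kept with NULLs on the t2 side.
- t1[8] book_id=5, cat=BQ → no match; kept with NULLs on the t2 side.
- plus 5 unmatched t2 row(s), each kept with NULL t1 columns.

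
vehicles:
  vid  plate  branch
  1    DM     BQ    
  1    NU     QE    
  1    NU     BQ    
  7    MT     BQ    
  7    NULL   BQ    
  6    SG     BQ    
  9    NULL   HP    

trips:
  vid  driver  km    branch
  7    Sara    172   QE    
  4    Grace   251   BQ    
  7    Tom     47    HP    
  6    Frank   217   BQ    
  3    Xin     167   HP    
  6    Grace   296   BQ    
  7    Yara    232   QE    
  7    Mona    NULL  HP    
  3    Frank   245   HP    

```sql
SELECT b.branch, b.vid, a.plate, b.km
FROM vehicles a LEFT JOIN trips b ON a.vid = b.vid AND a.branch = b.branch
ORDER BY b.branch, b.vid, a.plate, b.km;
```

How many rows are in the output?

8

LEFT JOIN keeps every row from `vehicles`; unmatched rows get NULL for `trips`'s columns.
Matching on a.vid = b.vid AND a.branch = b.branch.
Matched pairs: 2; unmatched a rows kept: 6.
Total: 2 matched + 6 padded = 8 rows.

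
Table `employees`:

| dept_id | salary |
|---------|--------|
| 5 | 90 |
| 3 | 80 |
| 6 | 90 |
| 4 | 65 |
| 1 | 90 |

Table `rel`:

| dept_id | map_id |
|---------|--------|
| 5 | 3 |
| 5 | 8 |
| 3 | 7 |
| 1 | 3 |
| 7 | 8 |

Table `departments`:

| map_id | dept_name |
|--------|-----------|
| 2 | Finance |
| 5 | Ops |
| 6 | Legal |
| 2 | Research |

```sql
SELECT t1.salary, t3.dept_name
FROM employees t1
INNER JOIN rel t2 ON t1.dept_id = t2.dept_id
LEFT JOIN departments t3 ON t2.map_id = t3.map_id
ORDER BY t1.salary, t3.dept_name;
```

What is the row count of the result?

Evaluate left to right. First `employees t1 INNER JOIN rel t2` on dept_id: 4 row(s).
Then LEFT JOIN `departments t3` on map_id: each of those 4 rows is kept; rows whose t2.map_id has no match in t3 get NULL for t3's columns.
Result: 4 row(s).

4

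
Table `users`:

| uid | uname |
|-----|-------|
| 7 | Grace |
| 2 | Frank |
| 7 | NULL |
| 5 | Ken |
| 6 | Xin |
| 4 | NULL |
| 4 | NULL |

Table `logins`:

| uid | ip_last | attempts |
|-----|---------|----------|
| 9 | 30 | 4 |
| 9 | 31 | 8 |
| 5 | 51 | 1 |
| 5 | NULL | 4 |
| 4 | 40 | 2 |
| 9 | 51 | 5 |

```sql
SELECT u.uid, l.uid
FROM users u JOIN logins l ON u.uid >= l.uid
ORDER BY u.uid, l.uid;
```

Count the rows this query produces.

INNER JOIN keeps only pairs where the ON condition holds.
Matching on u.uid >= l.uid.
- uid=7: 3 matching l row(s), so 3 row(s) emitted.
- uid=2: no matching l row, dropped.
- uid=7: 3 matching l row(s), so 3 row(s) emitted.
- uid=5: 3 matching l row(s), so 3 row(s) emitted.
- uid=6: 3 matching l row(s), so 3 row(s) emitted.
- uid=4: 1 matching l row(s), so 1 row(s) emitted.
- uid=4: 1 matching l row(s), so 1 row(s) emitted.
Total: 14 rows.

14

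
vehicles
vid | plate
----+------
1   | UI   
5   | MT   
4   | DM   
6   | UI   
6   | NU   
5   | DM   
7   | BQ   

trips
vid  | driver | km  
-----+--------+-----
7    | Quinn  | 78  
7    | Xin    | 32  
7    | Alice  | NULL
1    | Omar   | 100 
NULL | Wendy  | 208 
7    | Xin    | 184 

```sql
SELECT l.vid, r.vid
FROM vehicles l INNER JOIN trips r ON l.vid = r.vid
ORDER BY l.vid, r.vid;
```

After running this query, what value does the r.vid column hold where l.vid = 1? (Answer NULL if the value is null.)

1

INNER JOIN keeps only pairs where the ON condition holds.
Matching on l.vid = r.vid. A NULL in a compared column never satisfies the condition.
- l row (vid=1): matches 1 r row(s) → 1 output row(s).
- l row (vid=5): no match → dropped.
- l row (vid=4): no match → dropped.
- l row (vid=6): no match → dropped.
- l row (vid=6): no match → dropped.
- l row (vid=5): no match → dropped.
- l row (vid=7): matches 4 r row(s) → 4 output row(s).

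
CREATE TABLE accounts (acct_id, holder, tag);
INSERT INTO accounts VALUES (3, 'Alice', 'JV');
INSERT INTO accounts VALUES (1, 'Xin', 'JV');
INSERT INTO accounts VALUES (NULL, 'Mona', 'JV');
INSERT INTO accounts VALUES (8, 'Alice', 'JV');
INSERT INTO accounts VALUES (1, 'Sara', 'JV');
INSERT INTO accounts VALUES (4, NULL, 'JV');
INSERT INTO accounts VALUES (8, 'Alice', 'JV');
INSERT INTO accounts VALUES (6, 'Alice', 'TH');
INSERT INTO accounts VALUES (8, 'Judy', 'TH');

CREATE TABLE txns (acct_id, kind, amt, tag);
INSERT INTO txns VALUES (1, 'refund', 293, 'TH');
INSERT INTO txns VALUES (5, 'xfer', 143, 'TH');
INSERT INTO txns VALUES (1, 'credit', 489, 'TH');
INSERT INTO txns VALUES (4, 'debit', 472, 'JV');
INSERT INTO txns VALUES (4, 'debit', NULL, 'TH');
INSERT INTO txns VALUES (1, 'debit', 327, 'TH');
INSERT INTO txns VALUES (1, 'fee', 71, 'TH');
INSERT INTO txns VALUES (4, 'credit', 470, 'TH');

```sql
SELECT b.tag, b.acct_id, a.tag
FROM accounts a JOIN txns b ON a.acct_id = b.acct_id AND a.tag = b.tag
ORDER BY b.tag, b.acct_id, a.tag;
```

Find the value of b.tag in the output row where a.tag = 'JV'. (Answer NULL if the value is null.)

JV

INNER JOIN keeps only pairs where the ON condition holds.
Matching on a.acct_id = b.acct_id AND a.tag = b.tag. A NULL in a compared column never satisfies the condition.
- a[0] acct_id=3, tag=JV → no match; dropped.
- a[1] acct_id=1, tag=JV → no match; dropped.
- a[2] acct_id=NULL, tag=JV → no match; dropped.
- a[3] acct_id=8, tag=JV → no match; dropped.
- a[4] acct_id=1, tag=JV → no match; dropped.
- a[5] acct_id=4, tag=JV → 1 match(es) in b → 1 row(s).
- a[6] acct_id=8, tag=JV → no match; dropped.
- a[7] acct_id=6, tag=TH → no match; dropped.
- a[8] acct_id=8, tag=TH → no match; dropped.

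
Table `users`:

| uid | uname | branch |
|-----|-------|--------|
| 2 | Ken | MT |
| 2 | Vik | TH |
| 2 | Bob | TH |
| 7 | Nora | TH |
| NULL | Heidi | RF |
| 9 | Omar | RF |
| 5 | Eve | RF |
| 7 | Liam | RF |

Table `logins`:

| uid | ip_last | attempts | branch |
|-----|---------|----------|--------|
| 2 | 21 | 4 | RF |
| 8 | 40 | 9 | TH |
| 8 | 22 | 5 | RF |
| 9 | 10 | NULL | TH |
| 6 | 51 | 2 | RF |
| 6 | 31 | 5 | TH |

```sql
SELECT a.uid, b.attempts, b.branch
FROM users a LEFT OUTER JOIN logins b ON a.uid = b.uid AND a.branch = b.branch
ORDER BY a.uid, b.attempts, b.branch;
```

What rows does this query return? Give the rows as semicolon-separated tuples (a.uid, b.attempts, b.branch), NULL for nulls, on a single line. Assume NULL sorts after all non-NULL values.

(2, NULL, NULL); (2, NULL, NULL); (2, NULL, NULL); (5, NULL, NULL); (7, NULL, NULL); (7, NULL, NULL); (9, NULL, NULL); (NULL, NULL, NULL)

LEFT JOIN keeps every row from `users`; unmatched rows get NULL for `logins`'s columns.
Matching on a.uid = b.uid AND a.branch = b.branch. A NULL in a compared column never satisfies the condition.
- a row (uid=2, branch=MT): no match → kept, b columns NULL.
- a row (uid=2, branch=TH): no match → kept, b columns NULL.
- a row (uid=2, branch=TH): no match → kept, b columns NULL.
- a row (uid=7, branch=TH): no match → kept, b columns NULL.
- a row (uid=NULL, branch=RF): no match → kept, b columns NULL.
- a row (uid=9, branch=RF): no match → kept, b columns NULL.
- a row (uid=5, branch=RF): no match → kept, b columns NULL.
- a row (uid=7, branch=RF): no match → kept, b columns NULL.
After projecting and ordering:
a.uid | b.attempts | b.branch
2 | NULL | NULL
2 | NULL | NULL
2 | NULL | NULL
5 | NULL | NULL
7 | NULL | NULL
7 | NULL | NULL
9 | NULL | NULL
NULL | NULL | NULL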